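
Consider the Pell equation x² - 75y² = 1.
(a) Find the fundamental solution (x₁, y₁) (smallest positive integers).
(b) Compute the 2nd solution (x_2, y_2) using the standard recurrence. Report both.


Step 1: Find the fundamental solution (x₁, y₁) of x² - 75y² = 1.
  Expand √75 as a continued fraction. a₀ = ⌊√75⌋ = 8; iterate m_{k+1} = d_k·a_k − m_k, d_{k+1} = (75 − m_{k+1}²)/d_k, a_{k+1} = ⌊(a₀ + m_{k+1})/d_{k+1}⌋ (starting m₀ = 0, d₀ = 1), with convergents p_k = a_k·p_{k-1} + p_{k-2}, q_k = a_k·q_{k-1} + q_{k-2} (p₋₁ = 1, q₋₁ = 0):
  k = 0: a₀ = 8; p₀/q₀ = 8/1; p₀² − 75·q₀² = 64 − 75 = -11.
  k = 1: m = 8, d = 11, a = ⌊(8 + 8)/11⌋ = 1; p/q = (1·8 + 1)/(1·1 + 0) = 9/1; p² − 75·q² = 81 − 75 = 6.
  k = 2: m = 3, d = 6, a = ⌊(8 + 3)/6⌋ = 1; p/q = (1·9 + 8)/(1·1 + 1) = 17/2; p² − 75·q² = 289 − 300 = -11.
  k = 3: m = 3, d = 11, a = ⌊(8 + 3)/11⌋ = 1; p/q = (1·17 + 9)/(1·2 + 1) = 26/3; p² − 75·q² = 676 − 675 = 1.
  The first convergent with p² − 75·q² = 1 gives the fundamental solution (x₁, y₁) = (26, 3).
Step 2: Apply the recurrence (x_{n+1}, y_{n+1}) = (x₁x_n + 75y₁y_n, x₁y_n + y₁x_n) repeatedly.
  From (x_1, y_1) = (26, 3): x_2 = 26·26 + 75·3·3 = 1351; y_2 = 26·3 + 3·26 = 156.
Step 3: Verify x_2² - 75·y_2² = 1825201 - 1825200 = 1 (should be 1). ✓

(x_1, y_1) = (26, 3); (x_2, y_2) = (1351, 156).


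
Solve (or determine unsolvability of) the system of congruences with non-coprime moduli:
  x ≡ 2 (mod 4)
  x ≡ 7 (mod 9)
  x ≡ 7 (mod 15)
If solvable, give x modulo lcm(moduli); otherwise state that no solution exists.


Moduli 4, 9, 15 are not pairwise coprime, so CRT works modulo lcm(m_i) when all pairwise compatibility conditions hold.
Pairwise compatibility: gcd(m_i, m_j) must divide a_i - a_j for every pair.
Merge one congruence at a time:
  Start: x ≡ 2 (mod 4).
  Combine with x ≡ 7 (mod 9): gcd(4, 9) = 1; 7 - 2 = 5, which IS divisible by 1, so compatible.
    Write x = 2 + 4·t and substitute into x ≡ 7 (mod 9): 4·t ≡ 7 − 2 = 5 (mod 9).
    The inverse of 4 mod 9 is 7 (since 4·7 = 28 = 3·9 + 1), so t ≡ 7·5 = 35 ≡ 8 (mod 9).
    Then x = 2 + 4·8 = 34, valid modulo lcm(4, 9) = 36: x ≡ 34 (mod 36).
  Combine with x ≡ 7 (mod 15): gcd(36, 15) = 3; 7 - 34 = -27, which IS divisible by 3, so compatible.
    Write x = 34 + 36·t and substitute into x ≡ 7 (mod 15): 36·t ≡ 7 − 34 = -27 (mod 15).
    Divide the congruence (and modulus) by g = 3: 12·t ≡ -9 (mod 5).
    Reduce coefficients mod 5: 2·t ≡ 1 (mod 5).
    The inverse of 2 mod 5 is 3 (since 2·3 = 6 = 1·5 + 1), so t ≡ 3·1 = 3 ≡ 3 (mod 5).
    Then x = 34 + 36·3 = 142, valid modulo lcm(36, 15) = 180: x ≡ 142 (mod 180).
Verify: 142 mod 4 = 2, 142 mod 9 = 7, 142 mod 15 = 7.

x ≡ 142 (mod 180).


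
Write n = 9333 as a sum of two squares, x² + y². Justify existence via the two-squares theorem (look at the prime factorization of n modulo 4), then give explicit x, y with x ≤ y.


Step 1: Factor n = 9333 = 3^2 · 17 · 61.
Step 2: Check the mod-4 condition on each prime factor: 3 ≡ 3 (mod 4), exponent 2 (must be even); 17 ≡ 1 (mod 4), exponent 1; 61 ≡ 1 (mod 4), exponent 1.
All primes ≡ 3 (mod 4) appear to even exponent (or don't appear), so by the two-squares theorem n IS expressible as a sum of two squares.
Step 3: Build a representation. Group n = k² · m with k = 3 and m = 17 · 61 = 1037 (a product of primes ≡ 1 (mod 4)); a representation of m scales to one of n via (k·x)² + (k·y)² = k²(x² + y²). Each prime p ≡ 1 (mod 4) is itself a sum of two squares; find a² by testing p − a² for a perfect square:
  17: 17 − 1² = 16 = 4² ⇒ 17 = 1² + 4².
  61: 61 − 1² = 60, 61 − 2² = 57, 61 − 3² = 52, 61 − 4² = 45, 61 − 5² = 36 = 6² ⇒ 61 = 5² + 6².
  Combine using the Brahmagupta–Fibonacci identity (a² + b²)(c² + d²) = (ac − bd)² + (ad + bc)² = (ac + bd)² + (ad − bc)²:
  17 · 61 = 1037: from (1² + 4²)(5² + 6²), take (1·5 − 4·6, 1·6 + 4·5) = (5 − 24, 6 + 20) = (-19, 26); dropping signs (only squares matter) gives (19, 26); check 19² + 26² = 361 + 676 = 1037 ✓.
  Scale by k = 3: (3·19, 3·26) = (57, 78).
Step 4: Order so x ≤ y and verify: 57² + 78² = 3249 + 6084 = 9333 = n. ✓

n = 9333 = 57² + 78² (one valid representation with x ≤ y).


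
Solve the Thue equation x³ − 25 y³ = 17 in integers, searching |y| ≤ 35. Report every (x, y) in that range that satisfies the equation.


The equation is x³ - 25y³ = 17. For fixed y, x³ = 25·y³ + 17, so a solution requires the RHS to be a perfect cube.
Strategy: iterate y from -35 to 35, compute RHS = 25·y³ + 17, and check whether it is a (positive or negative) perfect cube.
Check small values of y:
  y = 0: RHS = 17 is not a perfect cube.
  y = 1: RHS = 42 is not a perfect cube.
  y = -1: RHS = -8 = (-2)³ ⇒ x = -2 works.
  y = 2: RHS = 217 is not a perfect cube.
  y = -2: RHS = -183 is not a perfect cube.
  y = 3: RHS = 692 is not a perfect cube.
  y = -3: RHS = -658 is not a perfect cube.
Continuing the search up to |y| = 35 finds no further solutions beyond those listed.
Collected solutions: (-2, -1).

Solutions (with |y| ≤ 35): (-2, -1).


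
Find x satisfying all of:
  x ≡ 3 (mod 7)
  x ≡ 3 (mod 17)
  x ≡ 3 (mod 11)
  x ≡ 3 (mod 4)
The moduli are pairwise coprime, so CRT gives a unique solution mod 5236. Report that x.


Product of moduli M = 7 · 17 · 11 · 4 = 5236.
Merge one congruence at a time:
  Start: x ≡ 3 (mod 7).
  Combine with x ≡ 3 (mod 17); new modulus lcm = 119.
    Write x = 3 + 7·t and substitute into x ≡ 3 (mod 17): 7·t ≡ 3 − 3 = 0 (mod 17).
    The inverse of 7 mod 17 is 5 (since 7·5 = 35 = 2·17 + 1), so t ≡ 5·0 = 0 ≡ 0 (mod 17).
    Then x = 3 + 7·0 = 3, valid modulo lcm(7, 17) = 119: x ≡ 3 (mod 119).
  Combine with x ≡ 3 (mod 11); new modulus lcm = 1309.
    Write x = 3 + 119·t and substitute into x ≡ 3 (mod 11): 119·t ≡ 3 − 3 = 0 (mod 11).
    Reduce coefficients mod 11: 9·t ≡ 0 (mod 11).
    The inverse of 9 mod 11 is 5 (since 9·5 = 45 = 4·11 + 1), so t ≡ 5·0 = 0 ≡ 0 (mod 11).
    Then x = 3 + 119·0 = 3, valid modulo lcm(119, 11) = 1309: x ≡ 3 (mod 1309).
  Combine with x ≡ 3 (mod 4); new modulus lcm = 5236.
    Write x = 3 + 1309·t and substitute into x ≡ 3 (mod 4): 1309·t ≡ 3 − 3 = 0 (mod 4).
    Reduce coefficients mod 4: 1·t ≡ 0 (mod 4).
    So t ≡ 0 (mod 4).
    Then x = 3 + 1309·0 = 3, valid modulo lcm(1309, 4) = 5236: x ≡ 3 (mod 5236).
Verify against each original: 3 mod 7 = 3, 3 mod 17 = 3, 3 mod 11 = 3, 3 mod 4 = 3.

x ≡ 3 (mod 5236).


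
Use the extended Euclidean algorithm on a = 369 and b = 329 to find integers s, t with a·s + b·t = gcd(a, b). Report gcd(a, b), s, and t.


Euclidean algorithm on (369, 329) — divide until remainder is 0:
  369 = 1 · 329 + 40
  329 = 8 · 40 + 9
  40 = 4 · 9 + 4
  9 = 2 · 4 + 1
  4 = 4 · 1 + 0
gcd(369, 329) = 1.
Track Bezout coefficients alongside the remainders: start with r₀ = 369 = a·1 + b·0 (s = 1, t = 0) and r₁ = 329 = a·0 + b·1 (s = 0, t = 1); each new remainder r_{k+1} = r_{k-1} − q_k·r_k inherits s_{k+1} = s_{k-1} − q_k·s_k, t_{k+1} = t_{k-1} − q_k·t_k, so r_k = a·s_k + b·t_k at every step:
  q = 1: r = 40, s = 1 − 1·0 = 1, t = 0 − 1·1 = -1  (check: 369·1 + 329·(-1) = 40)
  q = 8: r = 9, s = 0 − 8·1 = -8, t = 1 − 8·(-1) = 9  (check: 369·(-8) + 329·9 = 9)
  q = 4: r = 4, s = 1 − 4·(-8) = 33, t = -1 − 4·9 = -37  (check: 369·33 + 329·(-37) = 4)
  q = 2: r = 1, s = -8 − 2·33 = -74, t = 9 − 2·(-37) = 83  (check: 369·(-74) + 329·83 = 1)
The row with r = 1 (the gcd) gives the Bezout coefficients s = -74, t = 83.
Result: 369 · (-74) + 329 · (83) = 1.

gcd(369, 329) = 1; s = -74, t = 83 (check: 369·(-74) + 329·83 = 1).


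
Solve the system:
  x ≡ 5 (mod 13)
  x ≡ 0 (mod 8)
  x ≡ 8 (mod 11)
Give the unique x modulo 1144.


Moduli 13, 8, 11 are pairwise coprime; by CRT there is a unique solution modulo M = 13 · 8 · 11 = 1144.
Solve pairwise, accumulating the modulus:
  Start with x ≡ 5 (mod 13).
  Combine with x ≡ 0 (mod 8): since gcd(13, 8) = 1, we get a unique residue mod 104.
    Write x = 5 + 13·t and substitute into x ≡ 0 (mod 8): 13·t ≡ 0 − 5 = -5 (mod 8).
    Reduce coefficients mod 8: 5·t ≡ 3 (mod 8).
    The inverse of 5 mod 8 is 5 (since 5·5 = 25 = 3·8 + 1), so t ≡ 5·3 = 15 ≡ 7 (mod 8).
    Then x = 5 + 13·7 = 96, valid modulo lcm(13, 8) = 104: x ≡ 96 (mod 104).
  Combine with x ≡ 8 (mod 11): since gcd(104, 11) = 1, we get a unique residue mod 1144.
    Write x = 96 + 104·t and substitute into x ≡ 8 (mod 11): 104·t ≡ 8 − 96 = -88 (mod 11).
    Reduce coefficients mod 11: 5·t ≡ 0 (mod 11).
    The inverse of 5 mod 11 is 9 (since 5·9 = 45 = 4·11 + 1), so t ≡ 9·0 = 0 ≡ 0 (mod 11).
    Then x = 96 + 104·0 = 96, valid modulo lcm(104, 11) = 1144: x ≡ 96 (mod 1144).
Verify: 96 mod 13 = 5 ✓, 96 mod 8 = 0 ✓, 96 mod 11 = 8 ✓.

x ≡ 96 (mod 1144).


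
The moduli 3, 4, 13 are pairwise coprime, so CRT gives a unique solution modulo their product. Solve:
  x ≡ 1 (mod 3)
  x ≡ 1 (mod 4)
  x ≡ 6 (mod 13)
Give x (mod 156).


Moduli 3, 4, 13 are pairwise coprime; by CRT there is a unique solution modulo M = 3 · 4 · 13 = 156.
Solve pairwise, accumulating the modulus:
  Start with x ≡ 1 (mod 3).
  Combine with x ≡ 1 (mod 4): since gcd(3, 4) = 1, we get a unique residue mod 12.
    Write x = 1 + 3·t and substitute into x ≡ 1 (mod 4): 3·t ≡ 1 − 1 = 0 (mod 4).
    The inverse of 3 mod 4 is 3 (since 3·3 = 9 = 2·4 + 1), so t ≡ 3·0 = 0 ≡ 0 (mod 4).
    Then x = 1 + 3·0 = 1, valid modulo lcm(3, 4) = 12: x ≡ 1 (mod 12).
  Combine with x ≡ 6 (mod 13): since gcd(12, 13) = 1, we get a unique residue mod 156.
    Write x = 1 + 12·t and substitute into x ≡ 6 (mod 13): 12·t ≡ 6 − 1 = 5 (mod 13).
    The inverse of 12 mod 13 is 12 (since 12·12 = 144 = 11·13 + 1), so t ≡ 12·5 = 60 ≡ 8 (mod 13).
    Then x = 1 + 12·8 = 97, valid modulo lcm(12, 13) = 156: x ≡ 97 (mod 156).
Verify: 97 mod 3 = 1 ✓, 97 mod 4 = 1 ✓, 97 mod 13 = 6 ✓.

x ≡ 97 (mod 156).


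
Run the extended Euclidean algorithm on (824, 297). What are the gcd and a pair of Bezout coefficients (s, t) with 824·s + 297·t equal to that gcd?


Euclidean algorithm on (824, 297) — divide until remainder is 0:
  824 = 2 · 297 + 230
  297 = 1 · 230 + 67
  230 = 3 · 67 + 29
  67 = 2 · 29 + 9
  29 = 3 · 9 + 2
  9 = 4 · 2 + 1
  2 = 2 · 1 + 0
gcd(824, 297) = 1.
Track Bezout coefficients alongside the remainders: start with r₀ = 824 = a·1 + b·0 (s = 1, t = 0) and r₁ = 297 = a·0 + b·1 (s = 0, t = 1); each new remainder r_{k+1} = r_{k-1} − q_k·r_k inherits s_{k+1} = s_{k-1} − q_k·s_k, t_{k+1} = t_{k-1} − q_k·t_k, so r_k = a·s_k + b·t_k at every step:
  q = 2: r = 230, s = 1 − 2·0 = 1, t = 0 − 2·1 = -2  (check: 824·1 + 297·(-2) = 230)
  q = 1: r = 67, s = 0 − 1·1 = -1, t = 1 − 1·(-2) = 3  (check: 824·(-1) + 297·3 = 67)
  q = 3: r = 29, s = 1 − 3·(-1) = 4, t = -2 − 3·3 = -11  (check: 824·4 + 297·(-11) = 29)
  q = 2: r = 9, s = -1 − 2·4 = -9, t = 3 − 2·(-11) = 25  (check: 824·(-9) + 297·25 = 9)
  q = 3: r = 2, s = 4 − 3·(-9) = 31, t = -11 − 3·25 = -86  (check: 824·31 + 297·(-86) = 2)
  q = 4: r = 1, s = -9 − 4·31 = -133, t = 25 − 4·(-86) = 369  (check: 824·(-133) + 297·369 = 1)
The row with r = 1 (the gcd) gives the Bezout coefficients s = -133, t = 369.
Result: 824 · (-133) + 297 · (369) = 1.

gcd(824, 297) = 1; s = -133, t = 369 (check: 824·(-133) + 297·369 = 1).


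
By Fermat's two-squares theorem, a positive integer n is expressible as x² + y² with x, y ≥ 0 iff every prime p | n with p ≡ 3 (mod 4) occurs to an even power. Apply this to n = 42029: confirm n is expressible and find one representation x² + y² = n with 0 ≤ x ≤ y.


Step 1: Factor n = 42029 = 13 · 53 · 61.
Step 2: Check the mod-4 condition on each prime factor: 13 ≡ 1 (mod 4), exponent 1; 53 ≡ 1 (mod 4), exponent 1; 61 ≡ 1 (mod 4), exponent 1.
All primes ≡ 3 (mod 4) appear to even exponent (or don't appear), so by the two-squares theorem n IS expressible as a sum of two squares.
Step 3: Build a representation. Here n = 13 · 53 · 61 is a product of primes ≡ 1 (mod 4). Each prime p ≡ 1 (mod 4) is itself a sum of two squares; find a² by testing p − a² for a perfect square:
  13: 13 − 1² = 12, 13 − 2² = 9 = 3² ⇒ 13 = 2² + 3².
  53: 53 − 1² = 52, 53 − 2² = 49 = 7² ⇒ 53 = 2² + 7².
  61: 61 − 1² = 60, 61 − 2² = 57, 61 − 3² = 52, 61 − 4² = 45, 61 − 5² = 36 = 6² ⇒ 61 = 5² + 6².
  Combine using the Brahmagupta–Fibonacci identity (a² + b²)(c² + d²) = (ac − bd)² + (ad + bc)² = (ac + bd)² + (ad − bc)²:
  13 · 53 = 689: from (2² + 3²)(2² + 7²), take (2·2 − 3·7, 2·7 + 3·2) = (4 − 21, 14 + 6) = (-17, 20); dropping signs (only squares matter) gives (17, 20); check 17² + 20² = 289 + 400 = 689 ✓.
  689 · 61 = 42029: from (17² + 20²)(5² + 6²), take (17·5 − 20·6, 17·6 + 20·5) = (85 − 120, 102 + 100) = (-35, 202); dropping signs (only squares matter) gives (35, 202); check 35² + 202² = 1225 + 40804 = 42029 ✓.
Step 4: Order so x ≤ y and verify: 35² + 202² = 1225 + 40804 = 42029 = n. ✓

n = 42029 = 35² + 202² (one valid representation with x ≤ y).


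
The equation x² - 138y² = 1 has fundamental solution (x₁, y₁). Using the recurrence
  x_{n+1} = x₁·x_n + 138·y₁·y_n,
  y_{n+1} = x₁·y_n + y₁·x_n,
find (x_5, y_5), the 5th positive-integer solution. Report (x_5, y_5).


Step 1: Find the fundamental solution (x₁, y₁) of x² - 138y² = 1.
  Expand √138 as a continued fraction. a₀ = ⌊√138⌋ = 11; iterate m_{k+1} = d_k·a_k − m_k, d_{k+1} = (138 − m_{k+1}²)/d_k, a_{k+1} = ⌊(a₀ + m_{k+1})/d_{k+1}⌋ (starting m₀ = 0, d₀ = 1), with convergents p_k = a_k·p_{k-1} + p_{k-2}, q_k = a_k·q_{k-1} + q_{k-2} (p₋₁ = 1, q₋₁ = 0):
  k = 0: a₀ = 11; p₀/q₀ = 11/1; p₀² − 138·q₀² = 121 − 138 = -17.
  k = 1: m = 11, d = 17, a = ⌊(11 + 11)/17⌋ = 1; p/q = (1·11 + 1)/(1·1 + 0) = 12/1; p² − 138·q² = 144 − 138 = 6.
  k = 2: m = 6, d = 6, a = ⌊(11 + 6)/6⌋ = 2; p/q = (2·12 + 11)/(2·1 + 1) = 35/3; p² − 138·q² = 1225 − 1242 = -17.
  k = 3: m = 6, d = 17, a = ⌊(11 + 6)/17⌋ = 1; p/q = (1·35 + 12)/(1·3 + 1) = 47/4; p² − 138·q² = 2209 − 2208 = 1.
  The first convergent with p² − 138·q² = 1 gives the fundamental solution (x₁, y₁) = (47, 4).
Step 2: Apply the recurrence (x_{n+1}, y_{n+1}) = (x₁x_n + 138y₁y_n, x₁y_n + y₁x_n) repeatedly.
  From (x_1, y_1) = (47, 4): x_2 = 47·47 + 138·4·4 = 4417; y_2 = 47·4 + 4·47 = 376.
  From (x_2, y_2) = (4417, 376): x_3 = 47·4417 + 138·4·376 = 415151; y_3 = 47·376 + 4·4417 = 35340.
  From (x_3, y_3) = (415151, 35340): x_4 = 47·415151 + 138·4·35340 = 39019777; y_4 = 47·35340 + 4·415151 = 3321584.
  From (x_4, y_4) = (39019777, 3321584): x_5 = 47·39019777 + 138·4·3321584 = 3667443887; y_5 = 47·3321584 + 4·39019777 = 312193556.
Step 3: Verify x_5² - 138·y_5² = 13450144664293668769 - 13450144664293668768 = 1 (should be 1). ✓

(x_1, y_1) = (47, 4); (x_5, y_5) = (3667443887, 312193556).


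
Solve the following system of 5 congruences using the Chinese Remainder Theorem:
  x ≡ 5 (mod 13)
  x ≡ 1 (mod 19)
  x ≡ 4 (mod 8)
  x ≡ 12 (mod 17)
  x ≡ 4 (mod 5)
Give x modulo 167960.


Product of moduli M = 13 · 19 · 8 · 17 · 5 = 167960.
Merge one congruence at a time:
  Start: x ≡ 5 (mod 13).
  Combine with x ≡ 1 (mod 19); new modulus lcm = 247.
    Write x = 5 + 13·t and substitute into x ≡ 1 (mod 19): 13·t ≡ 1 − 5 = -4 (mod 19).
    Reduce coefficients mod 19: 13·t ≡ 15 (mod 19).
    The inverse of 13 mod 19 is 3 (since 13·3 = 39 = 2·19 + 1), so t ≡ 3·15 = 45 ≡ 7 (mod 19).
    Then x = 5 + 13·7 = 96, valid modulo lcm(13, 19) = 247: x ≡ 96 (mod 247).
  Combine with x ≡ 4 (mod 8); new modulus lcm = 1976.
    Write x = 96 + 247·t and substitute into x ≡ 4 (mod 8): 247·t ≡ 4 − 96 = -92 (mod 8).
    Reduce coefficients mod 8: 7·t ≡ 4 (mod 8).
    The inverse of 7 mod 8 is 7 (since 7·7 = 49 = 6·8 + 1), so t ≡ 7·4 = 28 ≡ 4 (mod 8).
    Then x = 96 + 247·4 = 1084, valid modulo lcm(247, 8) = 1976: x ≡ 1084 (mod 1976).
  Combine with x ≡ 12 (mod 17); new modulus lcm = 33592.
    Write x = 1084 + 1976·t and substitute into x ≡ 12 (mod 17): 1976·t ≡ 12 − 1084 = -1072 (mod 17).
    Reduce coefficients mod 17: 4·t ≡ 16 (mod 17).
    The inverse of 4 mod 17 is 13 (since 4·13 = 52 = 3·17 + 1), so t ≡ 13·16 = 208 ≡ 4 (mod 17).
    Then x = 1084 + 1976·4 = 8988, valid modulo lcm(1976, 17) = 33592: x ≡ 8988 (mod 33592).
  Combine with x ≡ 4 (mod 5); new modulus lcm = 167960.
    Write x = 8988 + 33592·t and substitute into x ≡ 4 (mod 5): 33592·t ≡ 4 − 8988 = -8984 (mod 5).
    Reduce coefficients mod 5: 2·t ≡ 1 (mod 5).
    The inverse of 2 mod 5 is 3 (since 2·3 = 6 = 1·5 + 1), so t ≡ 3·1 = 3 ≡ 3 (mod 5).
    Then x = 8988 + 33592·3 = 109764, valid modulo lcm(33592, 5) = 167960: x ≡ 109764 (mod 167960).
Verify against each original: 109764 mod 13 = 5, 109764 mod 19 = 1, 109764 mod 8 = 4, 109764 mod 17 = 12, 109764 mod 5 = 4.

x ≡ 109764 (mod 167960).


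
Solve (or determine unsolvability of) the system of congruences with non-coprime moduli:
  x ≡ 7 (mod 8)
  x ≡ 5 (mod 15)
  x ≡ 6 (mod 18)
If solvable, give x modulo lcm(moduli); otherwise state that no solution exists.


Moduli 8, 15, 18 are not pairwise coprime, so CRT works modulo lcm(m_i) when all pairwise compatibility conditions hold.
Pairwise compatibility: gcd(m_i, m_j) must divide a_i - a_j for every pair.
Merge one congruence at a time:
  Start: x ≡ 7 (mod 8).
  Combine with x ≡ 5 (mod 15): gcd(8, 15) = 1; 5 - 7 = -2, which IS divisible by 1, so compatible.
    Write x = 7 + 8·t and substitute into x ≡ 5 (mod 15): 8·t ≡ 5 − 7 = -2 (mod 15).
    Reduce coefficients mod 15: 8·t ≡ 13 (mod 15).
    The inverse of 8 mod 15 is 2 (since 8·2 = 16 = 1·15 + 1), so t ≡ 2·13 = 26 ≡ 11 (mod 15).
    Then x = 7 + 8·11 = 95, valid modulo lcm(8, 15) = 120: x ≡ 95 (mod 120).
  Combine with x ≡ 6 (mod 18): gcd(120, 18) = 6, and 6 - 95 = -89 is NOT divisible by 6.
    ⇒ system is inconsistent (no integer solution).

No solution (the system is inconsistent).


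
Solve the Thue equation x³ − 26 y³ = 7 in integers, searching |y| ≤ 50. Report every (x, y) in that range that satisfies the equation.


The equation is x³ - 26y³ = 7. For fixed y, x³ = 26·y³ + 7, so a solution requires the RHS to be a perfect cube.
Strategy: iterate y from -50 to 50, compute RHS = 26·y³ + 7, and check whether it is a (positive or negative) perfect cube.
Check small values of y:
  y = 0: RHS = 7 is not a perfect cube.
  y = 1: RHS = 33 is not a perfect cube.
  y = -1: RHS = -19 is not a perfect cube.
  y = 2: RHS = 215 is not a perfect cube.
  y = -2: RHS = -201 is not a perfect cube.
  y = 3: RHS = 709 is not a perfect cube.
  y = -3: RHS = -695 is not a perfect cube.
Continuing the search up to |y| = 50 finds no solutions either.
No (x, y) in the scanned range satisfies the equation.

No integer solutions with |y| ≤ 50.


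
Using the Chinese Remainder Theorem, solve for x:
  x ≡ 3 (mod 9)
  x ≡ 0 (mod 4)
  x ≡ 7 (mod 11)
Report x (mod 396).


Moduli 9, 4, 11 are pairwise coprime; by CRT there is a unique solution modulo M = 9 · 4 · 11 = 396.
Solve pairwise, accumulating the modulus:
  Start with x ≡ 3 (mod 9).
  Combine with x ≡ 0 (mod 4): since gcd(9, 4) = 1, we get a unique residue mod 36.
    Write x = 3 + 9·t and substitute into x ≡ 0 (mod 4): 9·t ≡ 0 − 3 = -3 (mod 4).
    Reduce coefficients mod 4: 1·t ≡ 1 (mod 4).
    So t ≡ 1 (mod 4).
    Then x = 3 + 9·1 = 12, valid modulo lcm(9, 4) = 36: x ≡ 12 (mod 36).
  Combine with x ≡ 7 (mod 11): since gcd(36, 11) = 1, we get a unique residue mod 396.
    Write x = 12 + 36·t and substitute into x ≡ 7 (mod 11): 36·t ≡ 7 − 12 = -5 (mod 11).
    Reduce coefficients mod 11: 3·t ≡ 6 (mod 11).
    The inverse of 3 mod 11 is 4 (since 3·4 = 12 = 1·11 + 1), so t ≡ 4·6 = 24 ≡ 2 (mod 11).
    Then x = 12 + 36·2 = 84, valid modulo lcm(36, 11) = 396: x ≡ 84 (mod 396).
Verify: 84 mod 9 = 3 ✓, 84 mod 4 = 0 ✓, 84 mod 11 = 7 ✓.

x ≡ 84 (mod 396).


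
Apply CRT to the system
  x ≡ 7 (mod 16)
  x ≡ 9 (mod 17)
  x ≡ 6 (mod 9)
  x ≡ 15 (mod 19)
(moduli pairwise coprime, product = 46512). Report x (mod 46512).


Product of moduli M = 16 · 17 · 9 · 19 = 46512.
Merge one congruence at a time:
  Start: x ≡ 7 (mod 16).
  Combine with x ≡ 9 (mod 17); new modulus lcm = 272.
    Write x = 7 + 16·t and substitute into x ≡ 9 (mod 17): 16·t ≡ 9 − 7 = 2 (mod 17).
    The inverse of 16 mod 17 is 16 (since 16·16 = 256 = 15·17 + 1), so t ≡ 16·2 = 32 ≡ 15 (mod 17).
    Then x = 7 + 16·15 = 247, valid modulo lcm(16, 17) = 272: x ≡ 247 (mod 272).
  Combine with x ≡ 6 (mod 9); new modulus lcm = 2448.
    Write x = 247 + 272·t and substitute into x ≡ 6 (mod 9): 272·t ≡ 6 − 247 = -241 (mod 9).
    Reduce coefficients mod 9: 2·t ≡ 2 (mod 9).
    The inverse of 2 mod 9 is 5 (since 2·5 = 10 = 1·9 + 1), so t ≡ 5·2 = 10 ≡ 1 (mod 9).
    Then x = 247 + 272·1 = 519, valid modulo lcm(272, 9) = 2448: x ≡ 519 (mod 2448).
  Combine with x ≡ 15 (mod 19); new modulus lcm = 46512.
    Write x = 519 + 2448·t and substitute into x ≡ 15 (mod 19): 2448·t ≡ 15 − 519 = -504 (mod 19).
    Reduce coefficients mod 19: 16·t ≡ 9 (mod 19).
    The inverse of 16 mod 19 is 6 (since 16·6 = 96 = 5·19 + 1), so t ≡ 6·9 = 54 ≡ 16 (mod 19).
    Then x = 519 + 2448·16 = 39687, valid modulo lcm(2448, 19) = 46512: x ≡ 39687 (mod 46512).
Verify against each original: 39687 mod 16 = 7, 39687 mod 17 = 9, 39687 mod 9 = 6, 39687 mod 19 = 15.

x ≡ 39687 (mod 46512).


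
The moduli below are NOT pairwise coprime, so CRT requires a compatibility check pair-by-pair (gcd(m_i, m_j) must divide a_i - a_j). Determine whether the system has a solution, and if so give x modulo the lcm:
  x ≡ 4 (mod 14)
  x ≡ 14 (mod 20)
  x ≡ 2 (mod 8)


Moduli 14, 20, 8 are not pairwise coprime, so CRT works modulo lcm(m_i) when all pairwise compatibility conditions hold.
Pairwise compatibility: gcd(m_i, m_j) must divide a_i - a_j for every pair.
Merge one congruence at a time:
  Start: x ≡ 4 (mod 14).
  Combine with x ≡ 14 (mod 20): gcd(14, 20) = 2; 14 - 4 = 10, which IS divisible by 2, so compatible.
    Write x = 4 + 14·t and substitute into x ≡ 14 (mod 20): 14·t ≡ 14 − 4 = 10 (mod 20).
    Divide the congruence (and modulus) by g = 2: 7·t ≡ 5 (mod 10).
    The inverse of 7 mod 10 is 3 (since 7·3 = 21 = 2·10 + 1), so t ≡ 3·5 = 15 ≡ 5 (mod 10).
    Then x = 4 + 14·5 = 74, valid modulo lcm(14, 20) = 140: x ≡ 74 (mod 140).
  Combine with x ≡ 2 (mod 8): gcd(140, 8) = 4; 2 - 74 = -72, which IS divisible by 4, so compatible.
    Write x = 74 + 140·t and substitute into x ≡ 2 (mod 8): 140·t ≡ 2 − 74 = -72 (mod 8).
    Divide the congruence (and modulus) by g = 4: 35·t ≡ -18 (mod 2).
    Reduce coefficients mod 2: 1·t ≡ 0 (mod 2).
    So t ≡ 0 (mod 2).
    Then x = 74 + 140·0 = 74, valid modulo lcm(140, 8) = 280: x ≡ 74 (mod 280).
Verify: 74 mod 14 = 4, 74 mod 20 = 14, 74 mod 8 = 2.

x ≡ 74 (mod 280).


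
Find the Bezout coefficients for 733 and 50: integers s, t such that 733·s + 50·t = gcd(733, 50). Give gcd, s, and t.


Euclidean algorithm on (733, 50) — divide until remainder is 0:
  733 = 14 · 50 + 33
  50 = 1 · 33 + 17
  33 = 1 · 17 + 16
  17 = 1 · 16 + 1
  16 = 16 · 1 + 0
gcd(733, 50) = 1.
Track Bezout coefficients alongside the remainders: start with r₀ = 733 = a·1 + b·0 (s = 1, t = 0) and r₁ = 50 = a·0 + b·1 (s = 0, t = 1); each new remainder r_{k+1} = r_{k-1} − q_k·r_k inherits s_{k+1} = s_{k-1} − q_k·s_k, t_{k+1} = t_{k-1} − q_k·t_k, so r_k = a·s_k + b·t_k at every step:
  q = 14: r = 33, s = 1 − 14·0 = 1, t = 0 − 14·1 = -14  (check: 733·1 + 50·(-14) = 33)
  q = 1: r = 17, s = 0 − 1·1 = -1, t = 1 − 1·(-14) = 15  (check: 733·(-1) + 50·15 = 17)
  q = 1: r = 16, s = 1 − 1·(-1) = 2, t = -14 − 1·15 = -29  (check: 733·2 + 50·(-29) = 16)
  q = 1: r = 1, s = -1 − 1·2 = -3, t = 15 − 1·(-29) = 44  (check: 733·(-3) + 50·44 = 1)
The row with r = 1 (the gcd) gives the Bezout coefficients s = -3, t = 44.
Result: 733 · (-3) + 50 · (44) = 1.

gcd(733, 50) = 1; s = -3, t = 44 (check: 733·(-3) + 50·44 = 1).


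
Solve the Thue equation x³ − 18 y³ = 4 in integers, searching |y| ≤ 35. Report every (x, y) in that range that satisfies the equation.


The equation is x³ - 18y³ = 4. For fixed y, x³ = 18·y³ + 4, so a solution requires the RHS to be a perfect cube.
Strategy: iterate y from -35 to 35, compute RHS = 18·y³ + 4, and check whether it is a (positive or negative) perfect cube.
Check small values of y:
  y = 0: RHS = 4 is not a perfect cube.
  y = 1: RHS = 22 is not a perfect cube.
  y = -1: RHS = -14 is not a perfect cube.
  y = 2: RHS = 148 is not a perfect cube.
  y = -2: RHS = -140 is not a perfect cube.
  y = 3: RHS = 490 is not a perfect cube.
  y = -3: RHS = -482 is not a perfect cube.
Continuing the search up to |y| = 35 finds no solutions either.
No (x, y) in the scanned range satisfies the equation.

No integer solutions with |y| ≤ 35.


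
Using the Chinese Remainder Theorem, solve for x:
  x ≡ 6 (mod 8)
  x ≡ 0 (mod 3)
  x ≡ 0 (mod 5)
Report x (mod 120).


Moduli 8, 3, 5 are pairwise coprime; by CRT there is a unique solution modulo M = 8 · 3 · 5 = 120.
Solve pairwise, accumulating the modulus:
  Start with x ≡ 6 (mod 8).
  Combine with x ≡ 0 (mod 3): since gcd(8, 3) = 1, we get a unique residue mod 24.
    Write x = 6 + 8·t and substitute into x ≡ 0 (mod 3): 8·t ≡ 0 − 6 = -6 (mod 3).
    Reduce coefficients mod 3: 2·t ≡ 0 (mod 3).
    The inverse of 2 mod 3 is 2 (since 2·2 = 4 = 1·3 + 1), so t ≡ 2·0 = 0 ≡ 0 (mod 3).
    Then x = 6 + 8·0 = 6, valid modulo lcm(8, 3) = 24: x ≡ 6 (mod 24).
  Combine with x ≡ 0 (mod 5): since gcd(24, 5) = 1, we get a unique residue mod 120.
    Write x = 6 + 24·t and substitute into x ≡ 0 (mod 5): 24·t ≡ 0 − 6 = -6 (mod 5).
    Reduce coefficients mod 5: 4·t ≡ 4 (mod 5).
    The inverse of 4 mod 5 is 4 (since 4·4 = 16 = 3·5 + 1), so t ≡ 4·4 = 16 ≡ 1 (mod 5).
    Then x = 6 + 24·1 = 30, valid modulo lcm(24, 5) = 120: x ≡ 30 (mod 120).
Verify: 30 mod 8 = 6 ✓, 30 mod 3 = 0 ✓, 30 mod 5 = 0 ✓.

x ≡ 30 (mod 120).


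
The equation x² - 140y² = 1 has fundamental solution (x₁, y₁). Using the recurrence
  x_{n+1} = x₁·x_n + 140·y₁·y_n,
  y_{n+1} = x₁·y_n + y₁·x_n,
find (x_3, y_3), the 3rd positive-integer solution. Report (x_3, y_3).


Step 1: Find the fundamental solution (x₁, y₁) of x² - 140y² = 1.
  Expand √140 as a continued fraction. a₀ = ⌊√140⌋ = 11; iterate m_{k+1} = d_k·a_k − m_k, d_{k+1} = (140 − m_{k+1}²)/d_k, a_{k+1} = ⌊(a₀ + m_{k+1})/d_{k+1}⌋ (starting m₀ = 0, d₀ = 1), with convergents p_k = a_k·p_{k-1} + p_{k-2}, q_k = a_k·q_{k-1} + q_{k-2} (p₋₁ = 1, q₋₁ = 0):
  k = 0: a₀ = 11; p₀/q₀ = 11/1; p₀² − 140·q₀² = 121 − 140 = -19.
  k = 1: m = 11, d = 19, a = ⌊(11 + 11)/19⌋ = 1; p/q = (1·11 + 1)/(1·1 + 0) = 12/1; p² − 140·q² = 144 − 140 = 4.
  k = 2: m = 8, d = 4, a = ⌊(11 + 8)/4⌋ = 4; p/q = (4·12 + 11)/(4·1 + 1) = 59/5; p² − 140·q² = 3481 − 3500 = -19.
  k = 3: m = 8, d = 19, a = ⌊(11 + 8)/19⌋ = 1; p/q = (1·59 + 12)/(1·5 + 1) = 71/6; p² − 140·q² = 5041 − 5040 = 1.
  The first convergent with p² − 140·q² = 1 gives the fundamental solution (x₁, y₁) = (71, 6).
Step 2: Apply the recurrence (x_{n+1}, y_{n+1}) = (x₁x_n + 140y₁y_n, x₁y_n + y₁x_n) repeatedly.
  From (x_1, y_1) = (71, 6): x_2 = 71·71 + 140·6·6 = 10081; y_2 = 71·6 + 6·71 = 852.
  From (x_2, y_2) = (10081, 852): x_3 = 71·10081 + 140·6·852 = 1431431; y_3 = 71·852 + 6·10081 = 120978.
Step 3: Verify x_3² - 140·y_3² = 2048994707761 - 2048994707760 = 1 (should be 1). ✓

(x_1, y_1) = (71, 6); (x_3, y_3) = (1431431, 120978).


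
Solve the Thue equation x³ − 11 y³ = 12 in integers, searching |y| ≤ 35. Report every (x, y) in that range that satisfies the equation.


The equation is x³ - 11y³ = 12. For fixed y, x³ = 11·y³ + 12, so a solution requires the RHS to be a perfect cube.
Strategy: iterate y from -35 to 35, compute RHS = 11·y³ + 12, and check whether it is a (positive or negative) perfect cube.
Check small values of y:
  y = 0: RHS = 12 is not a perfect cube.
  y = 1: RHS = 23 is not a perfect cube.
  y = -1: RHS = 1 = (1)³ ⇒ x = 1 works.
  y = 2: RHS = 100 is not a perfect cube.
  y = -2: RHS = -76 is not a perfect cube.
  y = 3: RHS = 309 is not a perfect cube.
  y = -3: RHS = -285 is not a perfect cube.
Continuing the search up to |y| = 35 finds no further solutions beyond those listed.
Collected solutions: (1, -1).

Solutions (with |y| ≤ 35): (1, -1).


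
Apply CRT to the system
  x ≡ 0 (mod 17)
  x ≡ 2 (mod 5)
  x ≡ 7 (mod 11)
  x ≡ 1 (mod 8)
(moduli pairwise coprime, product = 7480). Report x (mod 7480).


Product of moduli M = 17 · 5 · 11 · 8 = 7480.
Merge one congruence at a time:
  Start: x ≡ 0 (mod 17).
  Combine with x ≡ 2 (mod 5); new modulus lcm = 85.
    Write x = 0 + 17·t and substitute into x ≡ 2 (mod 5): 17·t ≡ 2 − 0 = 2 (mod 5).
    Reduce coefficients mod 5: 2·t ≡ 2 (mod 5).
    The inverse of 2 mod 5 is 3 (since 2·3 = 6 = 1·5 + 1), so t ≡ 3·2 = 6 ≡ 1 (mod 5).
    Then x = 0 + 17·1 = 17, valid modulo lcm(17, 5) = 85: x ≡ 17 (mod 85).
  Combine with x ≡ 7 (mod 11); new modulus lcm = 935.
    Write x = 17 + 85·t and substitute into x ≡ 7 (mod 11): 85·t ≡ 7 − 17 = -10 (mod 11).
    Reduce coefficients mod 11: 8·t ≡ 1 (mod 11).
    The inverse of 8 mod 11 is 7 (since 8·7 = 56 = 5·11 + 1), so t ≡ 7·1 = 7 ≡ 7 (mod 11).
    Then x = 17 + 85·7 = 612, valid modulo lcm(85, 11) = 935: x ≡ 612 (mod 935).
  Combine with x ≡ 1 (mod 8); new modulus lcm = 7480.
    Write x = 612 + 935·t and substitute into x ≡ 1 (mod 8): 935·t ≡ 1 − 612 = -611 (mod 8).
    Reduce coefficients mod 8: 7·t ≡ 5 (mod 8).
    The inverse of 7 mod 8 is 7 (since 7·7 = 49 = 6·8 + 1), so t ≡ 7·5 = 35 ≡ 3 (mod 8).
    Then x = 612 + 935·3 = 3417, valid modulo lcm(935, 8) = 7480: x ≡ 3417 (mod 7480).
Verify against each original: 3417 mod 17 = 0, 3417 mod 5 = 2, 3417 mod 11 = 7, 3417 mod 8 = 1.

x ≡ 3417 (mod 7480).


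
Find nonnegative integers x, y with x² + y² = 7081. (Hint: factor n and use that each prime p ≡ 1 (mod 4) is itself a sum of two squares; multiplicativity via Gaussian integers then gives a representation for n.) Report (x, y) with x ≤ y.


Step 1: Factor n = 7081 = 73 · 97.
Step 2: Check the mod-4 condition on each prime factor: 73 ≡ 1 (mod 4), exponent 1; 97 ≡ 1 (mod 4), exponent 1.
All primes ≡ 3 (mod 4) appear to even exponent (or don't appear), so by the two-squares theorem n IS expressible as a sum of two squares.
Step 3: Build a representation. Here n = 73 · 97 is a product of primes ≡ 1 (mod 4). Each prime p ≡ 1 (mod 4) is itself a sum of two squares; find a² by testing p − a² for a perfect square:
  73: 73 − 1² = 72, 73 − 2² = 69, 73 − 3² = 64 = 8² ⇒ 73 = 3² + 8².
  97: 97 − 1² = 96, 97 − 2² = 93, 97 − 3² = 88, 97 − 4² = 81 = 9² ⇒ 97 = 4² + 9².
  Combine using the Brahmagupta–Fibonacci identity (a² + b²)(c² + d²) = (ac − bd)² + (ad + bc)² = (ac + bd)² + (ad − bc)²:
  73 · 97 = 7081: from (3² + 8²)(4² + 9²), take (3·4 − 8·9, 3·9 + 8·4) = (12 − 72, 27 + 32) = (-60, 59); dropping signs (only squares matter) gives (60, 59); check 60² + 59² = 3600 + 3481 = 7081 ✓.
Step 4: Order so x ≤ y and verify: 59² + 60² = 3481 + 3600 = 7081 = n. ✓

n = 7081 = 59² + 60² (one valid representation with x ≤ y).


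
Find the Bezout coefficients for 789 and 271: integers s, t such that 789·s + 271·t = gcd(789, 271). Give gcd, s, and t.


Euclidean algorithm on (789, 271) — divide until remainder is 0:
  789 = 2 · 271 + 247
  271 = 1 · 247 + 24
  247 = 10 · 24 + 7
  24 = 3 · 7 + 3
  7 = 2 · 3 + 1
  3 = 3 · 1 + 0
gcd(789, 271) = 1.
Track Bezout coefficients alongside the remainders: start with r₀ = 789 = a·1 + b·0 (s = 1, t = 0) and r₁ = 271 = a·0 + b·1 (s = 0, t = 1); each new remainder r_{k+1} = r_{k-1} − q_k·r_k inherits s_{k+1} = s_{k-1} − q_k·s_k, t_{k+1} = t_{k-1} − q_k·t_k, so r_k = a·s_k + b·t_k at every step:
  q = 2: r = 247, s = 1 − 2·0 = 1, t = 0 − 2·1 = -2  (check: 789·1 + 271·(-2) = 247)
  q = 1: r = 24, s = 0 − 1·1 = -1, t = 1 − 1·(-2) = 3  (check: 789·(-1) + 271·3 = 24)
  q = 10: r = 7, s = 1 − 10·(-1) = 11, t = -2 − 10·3 = -32  (check: 789·11 + 271·(-32) = 7)
  q = 3: r = 3, s = -1 − 3·11 = -34, t = 3 − 3·(-32) = 99  (check: 789·(-34) + 271·99 = 3)
  q = 2: r = 1, s = 11 − 2·(-34) = 79, t = -32 − 2·99 = -230  (check: 789·79 + 271·(-230) = 1)
The row with r = 1 (the gcd) gives the Bezout coefficients s = 79, t = -230.
Result: 789 · (79) + 271 · (-230) = 1.

gcd(789, 271) = 1; s = 79, t = -230 (check: 789·79 + 271·(-230) = 1).


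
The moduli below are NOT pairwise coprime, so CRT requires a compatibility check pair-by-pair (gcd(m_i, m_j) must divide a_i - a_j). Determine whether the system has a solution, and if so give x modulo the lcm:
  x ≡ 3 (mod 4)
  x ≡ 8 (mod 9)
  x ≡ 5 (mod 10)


Moduli 4, 9, 10 are not pairwise coprime, so CRT works modulo lcm(m_i) when all pairwise compatibility conditions hold.
Pairwise compatibility: gcd(m_i, m_j) must divide a_i - a_j for every pair.
Merge one congruence at a time:
  Start: x ≡ 3 (mod 4).
  Combine with x ≡ 8 (mod 9): gcd(4, 9) = 1; 8 - 3 = 5, which IS divisible by 1, so compatible.
    Write x = 3 + 4·t and substitute into x ≡ 8 (mod 9): 4·t ≡ 8 − 3 = 5 (mod 9).
    The inverse of 4 mod 9 is 7 (since 4·7 = 28 = 3·9 + 1), so t ≡ 7·5 = 35 ≡ 8 (mod 9).
    Then x = 3 + 4·8 = 35, valid modulo lcm(4, 9) = 36: x ≡ 35 (mod 36).
  Combine with x ≡ 5 (mod 10): gcd(36, 10) = 2; 5 - 35 = -30, which IS divisible by 2, so compatible.
    Write x = 35 + 36·t and substitute into x ≡ 5 (mod 10): 36·t ≡ 5 − 35 = -30 (mod 10).
    Divide the congruence (and modulus) by g = 2: 18·t ≡ -15 (mod 5).
    Reduce coefficients mod 5: 3·t ≡ 0 (mod 5).
    The inverse of 3 mod 5 is 2 (since 3·2 = 6 = 1·5 + 1), so t ≡ 2·0 = 0 ≡ 0 (mod 5).
    Then x = 35 + 36·0 = 35, valid modulo lcm(36, 10) = 180: x ≡ 35 (mod 180).
Verify: 35 mod 4 = 3, 35 mod 9 = 8, 35 mod 10 = 5.

x ≡ 35 (mod 180).


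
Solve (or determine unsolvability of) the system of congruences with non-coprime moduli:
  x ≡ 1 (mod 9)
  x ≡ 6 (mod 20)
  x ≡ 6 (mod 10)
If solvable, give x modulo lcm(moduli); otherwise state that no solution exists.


Moduli 9, 20, 10 are not pairwise coprime, so CRT works modulo lcm(m_i) when all pairwise compatibility conditions hold.
Pairwise compatibility: gcd(m_i, m_j) must divide a_i - a_j for every pair.
Merge one congruence at a time:
  Start: x ≡ 1 (mod 9).
  Combine with x ≡ 6 (mod 20): gcd(9, 20) = 1; 6 - 1 = 5, which IS divisible by 1, so compatible.
    Write x = 1 + 9·t and substitute into x ≡ 6 (mod 20): 9·t ≡ 6 − 1 = 5 (mod 20).
    The inverse of 9 mod 20 is 9 (since 9·9 = 81 = 4·20 + 1), so t ≡ 9·5 = 45 ≡ 5 (mod 20).
    Then x = 1 + 9·5 = 46, valid modulo lcm(9, 20) = 180: x ≡ 46 (mod 180).
  Combine with x ≡ 6 (mod 10): gcd(180, 10) = 10; 6 - 46 = -40, which IS divisible by 10, so compatible.
    Write x = 46 + 180·t and substitute into x ≡ 6 (mod 10): 180·t ≡ 6 − 46 = -40 (mod 10).
    Divide the congruence (and modulus) by g = 10: 18·t ≡ -4 (mod 1).
    Modulo 1 every t works; take t = 0.
    Then x = 46 + 180·0 = 46, valid modulo lcm(180, 10) = 180: x ≡ 46 (mod 180).
Verify: 46 mod 9 = 1, 46 mod 20 = 6, 46 mod 10 = 6.

x ≡ 46 (mod 180).


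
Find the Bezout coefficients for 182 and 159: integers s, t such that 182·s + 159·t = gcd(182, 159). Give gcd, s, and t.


Euclidean algorithm on (182, 159) — divide until remainder is 0:
  182 = 1 · 159 + 23
  159 = 6 · 23 + 21
  23 = 1 · 21 + 2
  21 = 10 · 2 + 1
  2 = 2 · 1 + 0
gcd(182, 159) = 1.
Track Bezout coefficients alongside the remainders: start with r₀ = 182 = a·1 + b·0 (s = 1, t = 0) and r₁ = 159 = a·0 + b·1 (s = 0, t = 1); each new remainder r_{k+1} = r_{k-1} − q_k·r_k inherits s_{k+1} = s_{k-1} − q_k·s_k, t_{k+1} = t_{k-1} − q_k·t_k, so r_k = a·s_k + b·t_k at every step:
  q = 1: r = 23, s = 1 − 1·0 = 1, t = 0 − 1·1 = -1  (check: 182·1 + 159·(-1) = 23)
  q = 6: r = 21, s = 0 − 6·1 = -6, t = 1 − 6·(-1) = 7  (check: 182·(-6) + 159·7 = 21)
  q = 1: r = 2, s = 1 − 1·(-6) = 7, t = -1 − 1·7 = -8  (check: 182·7 + 159·(-8) = 2)
  q = 10: r = 1, s = -6 − 10·7 = -76, t = 7 − 10·(-8) = 87  (check: 182·(-76) + 159·87 = 1)
The row with r = 1 (the gcd) gives the Bezout coefficients s = -76, t = 87.
Result: 182 · (-76) + 159 · (87) = 1.

gcd(182, 159) = 1; s = -76, t = 87 (check: 182·(-76) + 159·87 = 1).


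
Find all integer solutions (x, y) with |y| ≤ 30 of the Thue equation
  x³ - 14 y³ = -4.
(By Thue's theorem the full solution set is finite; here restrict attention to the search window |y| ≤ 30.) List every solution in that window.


The equation is x³ - 14y³ = -4. For fixed y, x³ = 14·y³ − 4, so a solution requires the RHS to be a perfect cube.
Strategy: iterate y from -30 to 30, compute RHS = 14·y³ − 4, and check whether it is a (positive or negative) perfect cube.
Check small values of y:
  y = 0: RHS = -4 is not a perfect cube.
  y = 1: RHS = 10 is not a perfect cube.
  y = -1: RHS = -18 is not a perfect cube.
  y = 2: RHS = 108 is not a perfect cube.
  y = -2: RHS = -116 is not a perfect cube.
  y = 3: RHS = 374 is not a perfect cube.
  y = -3: RHS = -382 is not a perfect cube.
Continuing the search up to |y| = 30 finds no solutions either.
No (x, y) in the scanned range satisfies the equation.

No integer solutions with |y| ≤ 30.


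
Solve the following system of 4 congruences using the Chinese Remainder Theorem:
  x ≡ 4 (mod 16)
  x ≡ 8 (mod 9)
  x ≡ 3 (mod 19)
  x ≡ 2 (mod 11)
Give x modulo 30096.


Product of moduli M = 16 · 9 · 19 · 11 = 30096.
Merge one congruence at a time:
  Start: x ≡ 4 (mod 16).
  Combine with x ≡ 8 (mod 9); new modulus lcm = 144.
    Write x = 4 + 16·t and substitute into x ≡ 8 (mod 9): 16·t ≡ 8 − 4 = 4 (mod 9).
    Reduce coefficients mod 9: 7·t ≡ 4 (mod 9).
    The inverse of 7 mod 9 is 4 (since 7·4 = 28 = 3·9 + 1), so t ≡ 4·4 = 16 ≡ 7 (mod 9).
    Then x = 4 + 16·7 = 116, valid modulo lcm(16, 9) = 144: x ≡ 116 (mod 144).
  Combine with x ≡ 3 (mod 19); new modulus lcm = 2736.
    Write x = 116 + 144·t and substitute into x ≡ 3 (mod 19): 144·t ≡ 3 − 116 = -113 (mod 19).
    Reduce coefficients mod 19: 11·t ≡ 1 (mod 19).
    The inverse of 11 mod 19 is 7 (since 11·7 = 77 = 4·19 + 1), so t ≡ 7·1 = 7 ≡ 7 (mod 19).
    Then x = 116 + 144·7 = 1124, valid modulo lcm(144, 19) = 2736: x ≡ 1124 (mod 2736).
  Combine with x ≡ 2 (mod 11); new modulus lcm = 30096.
    Write x = 1124 + 2736·t and substitute into x ≡ 2 (mod 11): 2736·t ≡ 2 − 1124 = -1122 (mod 11).
    Reduce coefficients mod 11: 8·t ≡ 0 (mod 11).
    The inverse of 8 mod 11 is 7 (since 8·7 = 56 = 5·11 + 1), so t ≡ 7·0 = 0 ≡ 0 (mod 11).
    Then x = 1124 + 2736·0 = 1124, valid modulo lcm(2736, 11) = 30096: x ≡ 1124 (mod 30096).
Verify against each original: 1124 mod 16 = 4, 1124 mod 9 = 8, 1124 mod 19 = 3, 1124 mod 11 = 2.

x ≡ 1124 (mod 30096).


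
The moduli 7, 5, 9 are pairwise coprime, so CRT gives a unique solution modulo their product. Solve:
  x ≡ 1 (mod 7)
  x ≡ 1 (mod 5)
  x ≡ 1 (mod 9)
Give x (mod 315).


Moduli 7, 5, 9 are pairwise coprime; by CRT there is a unique solution modulo M = 7 · 5 · 9 = 315.
Solve pairwise, accumulating the modulus:
  Start with x ≡ 1 (mod 7).
  Combine with x ≡ 1 (mod 5): since gcd(7, 5) = 1, we get a unique residue mod 35.
    Write x = 1 + 7·t and substitute into x ≡ 1 (mod 5): 7·t ≡ 1 − 1 = 0 (mod 5).
    Reduce coefficients mod 5: 2·t ≡ 0 (mod 5).
    The inverse of 2 mod 5 is 3 (since 2·3 = 6 = 1·5 + 1), so t ≡ 3·0 = 0 ≡ 0 (mod 5).
    Then x = 1 + 7·0 = 1, valid modulo lcm(7, 5) = 35: x ≡ 1 (mod 35).
  Combine with x ≡ 1 (mod 9): since gcd(35, 9) = 1, we get a unique residue mod 315.
    Write x = 1 + 35·t and substitute into x ≡ 1 (mod 9): 35·t ≡ 1 − 1 = 0 (mod 9).
    Reduce coefficients mod 9: 8·t ≡ 0 (mod 9).
    The inverse of 8 mod 9 is 8 (since 8·8 = 64 = 7·9 + 1), so t ≡ 8·0 = 0 ≡ 0 (mod 9).
    Then x = 1 + 35·0 = 1, valid modulo lcm(35, 9) = 315: x ≡ 1 (mod 315).
Verify: 1 mod 7 = 1 ✓, 1 mod 5 = 1 ✓, 1 mod 9 = 1 ✓.

x ≡ 1 (mod 315).
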